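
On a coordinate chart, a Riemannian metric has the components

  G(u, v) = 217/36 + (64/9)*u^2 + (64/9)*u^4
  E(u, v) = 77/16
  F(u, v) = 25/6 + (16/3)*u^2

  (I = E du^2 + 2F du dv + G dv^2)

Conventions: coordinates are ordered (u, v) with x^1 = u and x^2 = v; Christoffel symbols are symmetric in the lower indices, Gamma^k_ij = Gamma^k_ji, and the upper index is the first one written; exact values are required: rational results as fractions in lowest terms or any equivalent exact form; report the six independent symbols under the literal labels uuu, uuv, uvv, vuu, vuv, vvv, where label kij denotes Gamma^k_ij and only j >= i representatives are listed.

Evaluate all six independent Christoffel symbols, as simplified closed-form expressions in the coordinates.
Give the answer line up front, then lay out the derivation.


Answer: Gamma_uuu = (-32768*u^3 - 25600*u)/(3328*u^4 - 5888*u^2 + 6709), Gamma_uuv = (-131072*u^5 - 167936*u^3 - 51200*u)/(9984*u^4 - 17664*u^2 + 20127), Gamma_uvv = (-524288*u^7 - 786432*u^5 - 706560*u^3 - 222208*u)/(29952*u^4 - 52992*u^2 + 60381), Gamma_vuu = 29568*u/(3328*u^4 - 5888*u^2 + 6709), Gamma_vuv = (39424*u^3 + 19712*u)/(3328*u^4 - 5888*u^2 + 6709), Gamma_vvv = (131072*u^5 + 167936*u^3 + 51200*u)/(9984*u^4 - 17664*u^2 + 20127)

E = 77/16; F = 25/6 + (16/3)*u^2; G = 217/36 + (64/9)*u^2 + (64/9)*u^4
Gamma^k_ij = (1/2) g^{kl} (d_i g_jl + d_j g_il - d_l g_ij), with g^inv = (1/(EG-F^2)) [[G, -F], [-F, E]]
first partials: E_u = 0, E_v = 0, F_u = (32/3)*u, F_v = 0, G_u = (128/9)*u + (256/9)*u^3, G_v = 0
D = EG - F^2 = 6709/576 - (92/9)*u^2 + (52/9)*u^4
expanded: Gamma^u_uu = (G E_u - 2F F_u + F E_v)/(2D), Gamma^u_uv = (G E_v - F G_u)/(2D), Gamma^u_vv = (2G F_v - G G_u - F G_v)/(2D), Gamma^v_uu = (2E F_u - E E_v - F E_u)/(2D), Gamma^v_uv = (E G_u - F E_v)/(2D), Gamma^v_vv = (E G_v - 2F F_v + F G_u)/(2D); substitute and cancel common factors


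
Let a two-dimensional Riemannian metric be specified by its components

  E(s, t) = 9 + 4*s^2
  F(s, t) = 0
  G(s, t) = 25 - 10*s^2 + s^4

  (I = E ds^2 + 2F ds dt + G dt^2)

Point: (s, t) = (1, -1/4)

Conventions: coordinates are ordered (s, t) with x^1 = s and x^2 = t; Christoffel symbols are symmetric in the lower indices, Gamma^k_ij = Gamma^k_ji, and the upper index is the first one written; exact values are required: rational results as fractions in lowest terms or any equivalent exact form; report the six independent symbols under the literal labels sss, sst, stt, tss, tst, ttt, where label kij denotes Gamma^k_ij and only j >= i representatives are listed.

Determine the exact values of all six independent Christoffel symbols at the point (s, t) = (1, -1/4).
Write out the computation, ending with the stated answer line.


E = 13, F = 0, G = 16 at the point
E_s = 8, E_t = 0, F_s = 0, F_t = 0, G_s = -16, G_t = 0
EG - F^2 = 208;  g^inv = (1/208) * [[16, 0], [0, 13]]
first-kind symbols [ij,l] = (1/2)(d_i g_jl + d_j g_il - d_l g_ij): [ss,s] = E_s/2 = 4, [ss,t] = F_s - E_t/2 = 0, [st,s] = E_t/2 = 0, [st,t] = G_s/2 = -8, [tt,s] = F_t - G_s/2 = 8, [tt,t] = G_t/2 = 0
Gamma^s_ij = (G*[ij,s] - F*[ij,t])/(EG - F^2), Gamma^t_ij = (E*[ij,t] - F*[ij,s])/(EG - F^2)

Answer: Gamma_sss = 4/13, Gamma_sst = 0, Gamma_stt = 8/13, Gamma_tss = 0, Gamma_tst = -1/2, Gamma_ttt = 0


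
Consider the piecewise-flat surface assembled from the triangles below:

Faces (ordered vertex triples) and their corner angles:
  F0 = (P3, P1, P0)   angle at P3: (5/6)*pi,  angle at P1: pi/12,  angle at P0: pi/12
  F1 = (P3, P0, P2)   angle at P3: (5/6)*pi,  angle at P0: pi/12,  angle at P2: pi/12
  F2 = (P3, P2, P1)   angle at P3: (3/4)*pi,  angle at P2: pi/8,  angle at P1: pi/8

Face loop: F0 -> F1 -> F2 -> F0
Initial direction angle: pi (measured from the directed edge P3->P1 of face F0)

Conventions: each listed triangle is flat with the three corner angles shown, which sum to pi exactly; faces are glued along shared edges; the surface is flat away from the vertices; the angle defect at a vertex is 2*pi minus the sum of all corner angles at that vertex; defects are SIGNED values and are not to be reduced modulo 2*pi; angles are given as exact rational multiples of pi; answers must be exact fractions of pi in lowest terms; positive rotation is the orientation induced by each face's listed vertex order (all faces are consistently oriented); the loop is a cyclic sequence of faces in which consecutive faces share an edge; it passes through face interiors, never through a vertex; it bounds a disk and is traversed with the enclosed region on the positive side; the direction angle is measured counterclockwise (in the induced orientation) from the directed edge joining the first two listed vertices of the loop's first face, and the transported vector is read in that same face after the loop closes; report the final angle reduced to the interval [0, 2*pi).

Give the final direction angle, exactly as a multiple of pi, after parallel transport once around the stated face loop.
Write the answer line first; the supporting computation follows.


Answer: final direction angle = (7/12)*pi

enclosed vertex P3: corner angles sum to (29/12)*pi, defect = 2*pi - (29/12)*pi = (-5/12)*pi
summing the enclosed defects onto the initial angle, mod 2*pi in the induced orientation:
final angle = pi - (5/12)*pi = (7/12)*pi (mod 2*pi)


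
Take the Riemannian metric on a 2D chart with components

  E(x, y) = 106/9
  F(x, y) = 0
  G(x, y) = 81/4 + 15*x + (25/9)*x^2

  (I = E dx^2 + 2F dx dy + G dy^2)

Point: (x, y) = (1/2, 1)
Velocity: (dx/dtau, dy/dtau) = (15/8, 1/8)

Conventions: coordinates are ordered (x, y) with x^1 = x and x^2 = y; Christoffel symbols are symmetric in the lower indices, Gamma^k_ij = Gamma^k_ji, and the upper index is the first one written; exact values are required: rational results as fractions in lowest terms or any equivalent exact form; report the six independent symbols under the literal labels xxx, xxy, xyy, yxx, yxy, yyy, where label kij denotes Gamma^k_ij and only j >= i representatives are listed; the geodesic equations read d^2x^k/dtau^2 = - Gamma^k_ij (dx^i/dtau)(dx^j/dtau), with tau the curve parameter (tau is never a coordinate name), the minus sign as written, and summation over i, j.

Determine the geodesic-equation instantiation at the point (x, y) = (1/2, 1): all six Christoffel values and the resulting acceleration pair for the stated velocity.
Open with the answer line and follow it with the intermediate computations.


Answer: Gamma_xxx = 0, Gamma_xxy = 0, Gamma_xyy = -40/53, Gamma_yxx = 0, Gamma_yxy = 5/16, Gamma_yyy = 0; accelerations (d^2x/dtau^2, d^2y/dtau^2) = (5/424, -75/512)

E = 106/9, F = 0, G = 256/9 at the point
E_x = 0, E_y = 0, F_x = 0, F_y = 0, G_x = 160/9, G_y = 0
EG - F^2 = 27136/81;  g^inv = (81/27136) * [[256/9, 0], [0, 106/9]]
first-kind symbols [ij,l] = (1/2)(d_i g_jl + d_j g_il - d_l g_ij): [xx,x] = E_x/2 = 0, [xx,y] = F_x - E_y/2 = 0, [xy,x] = E_y/2 = 0, [xy,y] = G_x/2 = 80/9, [yy,x] = F_y - G_x/2 = -80/9, [yy,y] = G_y/2 = 0
Gamma^x_ij = (G*[ij,x] - F*[ij,y])/(EG - F^2), Gamma^y_ij = (E*[ij,y] - F*[ij,x])/(EG - F^2)
Gamma_xxx = 0, Gamma_xxy = 0, Gamma_xyy = -40/53, Gamma_yxx = 0, Gamma_yxy = 5/16, Gamma_yyy = 0
d^2x/dtau^2 = -(Gamma_xxx*(15/8)^2 + 2*Gamma_xxy*(15/8)*(1/8) + Gamma_xyy*(1/8)^2) = 5/424
d^2y/dtau^2 = -(Gamma_yxx*(15/8)^2 + 2*Gamma_yxy*(15/8)*(1/8) + Gamma_yyy*(1/8)^2) = -75/512


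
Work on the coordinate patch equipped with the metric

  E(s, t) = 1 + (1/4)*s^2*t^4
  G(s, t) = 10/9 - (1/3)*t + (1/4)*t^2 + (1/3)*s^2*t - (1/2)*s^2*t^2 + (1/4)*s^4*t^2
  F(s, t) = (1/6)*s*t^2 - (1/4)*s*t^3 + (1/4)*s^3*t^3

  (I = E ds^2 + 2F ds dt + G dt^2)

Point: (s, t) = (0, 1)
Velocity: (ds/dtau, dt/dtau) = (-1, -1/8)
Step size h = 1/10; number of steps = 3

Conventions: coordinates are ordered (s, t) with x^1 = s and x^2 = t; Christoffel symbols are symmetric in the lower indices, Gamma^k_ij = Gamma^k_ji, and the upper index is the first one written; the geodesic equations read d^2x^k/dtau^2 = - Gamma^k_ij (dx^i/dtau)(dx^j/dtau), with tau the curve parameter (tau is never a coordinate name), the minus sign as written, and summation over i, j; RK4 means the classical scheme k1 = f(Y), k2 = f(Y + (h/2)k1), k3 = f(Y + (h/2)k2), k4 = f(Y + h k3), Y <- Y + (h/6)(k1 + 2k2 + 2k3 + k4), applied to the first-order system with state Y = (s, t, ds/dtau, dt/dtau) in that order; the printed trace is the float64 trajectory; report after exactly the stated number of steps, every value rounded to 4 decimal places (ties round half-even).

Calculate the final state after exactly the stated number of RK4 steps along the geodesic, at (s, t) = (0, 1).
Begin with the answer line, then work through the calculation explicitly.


Answer: s = -0.2991, t = 0.9656, ds/dtau = -0.9912, dt/dtau = -0.1064

f(Y) = (ds/dtau, dt/dtau, -Gamma^s_ij Y'^i Y'^j, -Gamma^t_ij Y'^i Y'^j) with the Gammas evaluated at the stage position; h = 0.100000; intermediate values shown to 6 dp
step 0: s = 0.0000, t = 1.0000, ds/dtau = -1.0000, dt/dtau = -0.1250
step 1:
  k1: at (s, t) = (0.000000, 1.000000), (ds/dtau, dt/dtau) = (-1.000000, -0.125000); Gamma_sss = 0.000000, Gamma_sst = 0.000000, Gamma_stt = 0.000000, Gamma_tss = -0.081081, Gamma_tst = 0.000000, Gamma_ttt = 0.081081; k1 = (-1.000000, -0.125000, 0.000000, 0.079814)
  k2: at (s, t) = (-0.050000, 0.993750), (ds/dtau, dt/dtau) = (-1.000000, -0.121009); Gamma_sss = -0.011870, Gamma_sst = 0.001195, Gamma_stt = 0.011990, Gamma_tss = -0.078035, Gamma_tst = 0.007853, Gamma_ttt = 0.078823; k2 = (-1.000000, -0.121009, 0.011406, 0.074981)
  k3: at (s, t) = (-0.050000, 0.993950), (ds/dtau, dt/dtau) = (-0.999430, -0.121251); Gamma_sss = -0.011880, Gamma_sst = 0.001195, Gamma_stt = 0.011995, Gamma_tss = -0.078112, Gamma_tst = 0.007859, Gamma_ttt = 0.078868; k3 = (-0.999430, -0.121251, 0.011400, 0.074959)
  k4: at (s, t) = (-0.099943, 0.987875), (ds/dtau, dt/dtau) = (-0.998860, -0.117504); Gamma_sss = -0.023179, Gamma_sst = 0.004690, Gamma_stt = 0.023514, Gamma_tss = -0.073990, Gamma_tst = 0.014971, Gamma_ttt = 0.075060; k4 = (-0.998860, -0.117504, 0.021701, 0.069271)
  Y <- Y + (h/6)(k1 + 2k2 + 2k3 + k4): s = -0.1000, t = 0.9879, ds/dtau = -0.9989, dt/dtau = -0.1175
step 2:
  k1: at (s, t) = (-0.099962, 0.987883), (ds/dtau, dt/dtau) = (-0.998878, -0.117517); Gamma_sss = -0.023184, Gamma_sst = 0.004692, Gamma_stt = 0.023519, Gamma_tss = -0.073992, Gamma_tst = 0.014974, Gamma_ttt = 0.075061; k1 = (-0.998878, -0.117517, 0.021706, 0.069274)
  k2: at (s, t) = (-0.149906, 0.982007), (ds/dtau, dt/dtau) = (-0.997793, -0.114054); Gamma_sss = -0.033944, Gamma_sst = 0.010363, Gamma_stt = 0.034408, Gamma_tss = -0.068863, Gamma_tst = 0.021024, Gamma_ttt = 0.069805; k2 = (-0.997793, -0.114054, 0.030988, 0.062866)
  k3: at (s, t) = (-0.149852, 0.982180), (ds/dtau, dt/dtau) = (-0.997329, -0.114374); Gamma_sss = -0.033955, Gamma_sst = 0.010361, Gamma_stt = 0.034408, Gamma_tss = -0.068929, Gamma_tst = 0.021033, Gamma_ttt = 0.069848; k3 = (-0.997329, -0.114374, 0.030960, 0.062849)
  k4: at (s, t) = (-0.199695, 0.976446), (ds/dtau, dt/dtau) = (-0.995782, -0.111232); Gamma_sss = -0.044173, Gamma_sst = 0.018068, Gamma_stt = 0.044482, Gamma_tss = -0.062836, Gamma_tst = 0.025701, Gamma_ttt = 0.063276; k4 = (-0.995782, -0.111232, 0.039248, 0.055831)
  Y <- Y + (h/6)(k1 + 2k2 + 2k3 + k4): s = -0.1997, t = 0.9765, ds/dtau = -0.9958, dt/dtau = -0.1112
step 3:
  k1: at (s, t) = (-0.199710, 0.976456), (ds/dtau, dt/dtau) = (-0.995797, -0.111242); Gamma_sss = -0.044178, Gamma_sst = 0.018071, Gamma_stt = 0.044487, Gamma_tss = -0.062838, Gamma_tst = 0.025704, Gamma_ttt = 0.063276; k1 = (-0.995797, -0.111242, 0.039254, 0.055833)
  k2: at (s, t) = (-0.249500, 0.970894), (ds/dtau, dt/dtau) = (-0.993835, -0.108450); Gamma_sss = -0.053878, Gamma_sst = 0.027691, Gamma_stt = 0.053599, Gamma_tss = -0.055849, Gamma_tst = 0.028704, Gamma_ttt = 0.055559; k2 = (-0.993835, -0.108450, 0.046617, 0.048321)
  k3: at (s, t) = (-0.249402, 0.971034), (ds/dtau, dt/dtau) = (-0.993466, -0.108826); Gamma_sss = -0.053887, Gamma_sst = 0.027681, Gamma_stt = 0.053595, Gamma_tss = -0.055905, Gamma_tst = 0.028717, Gamma_ttt = 0.055602; k3 = (-0.993466, -0.108826, 0.046565, 0.048309)
  k4: at (s, t) = (-0.299057, 0.965574), (ds/dtau, dt/dtau) = (-0.991141, -0.106411); Gamma_sss = -0.063051, Gamma_sst = 0.039056, Gamma_stt = 0.061579, Gamma_tss = -0.048065, Gamma_tst = 0.029773, Gamma_ttt = 0.046943; k4 = (-0.991141, -0.106411, 0.053003, 0.040405)
  Y <- Y + (h/6)(k1 + 2k2 + 2k3 + k4): s = -0.2991, t = 0.9656, ds/dtau = -0.9912, dt/dtau = -0.1064


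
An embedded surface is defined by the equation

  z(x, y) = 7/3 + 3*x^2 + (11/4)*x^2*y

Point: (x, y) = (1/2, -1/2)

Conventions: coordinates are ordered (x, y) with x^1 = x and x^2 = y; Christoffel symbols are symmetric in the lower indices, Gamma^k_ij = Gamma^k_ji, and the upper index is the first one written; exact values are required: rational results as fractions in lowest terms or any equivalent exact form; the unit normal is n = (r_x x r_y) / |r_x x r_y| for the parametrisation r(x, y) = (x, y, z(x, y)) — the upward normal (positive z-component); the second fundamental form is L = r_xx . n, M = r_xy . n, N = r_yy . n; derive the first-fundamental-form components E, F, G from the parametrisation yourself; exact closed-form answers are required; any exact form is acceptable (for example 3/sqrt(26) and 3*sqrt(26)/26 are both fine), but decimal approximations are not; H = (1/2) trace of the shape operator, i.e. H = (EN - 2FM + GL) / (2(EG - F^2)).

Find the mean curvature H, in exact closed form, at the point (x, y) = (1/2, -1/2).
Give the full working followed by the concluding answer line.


z_x = 13/8, z_y = 11/16, z_xx = 13/4, z_xy = 11/4, z_yy = 0
E = 233/64, F = 143/128, G = 377/256; answer radicand W^2 = 1053/256
unnormalised second-form numerators: l = 13/4, m = 11/4, n = 0; L = l/sqrt(1053/256), and similarly M = m/sqrt(W^2), N = n/sqrt(W^2)
H = (E*n - 2*F*m + G*l) / (2*(EG - F^2)*sqrt(W^2)); E*n - 2*F*m + G*l = -1391/1024, EG - F^2 = 1053/256, so H = (-107/648)/sqrt(1053/256)

Answer: H = -214*sqrt(13)/9477


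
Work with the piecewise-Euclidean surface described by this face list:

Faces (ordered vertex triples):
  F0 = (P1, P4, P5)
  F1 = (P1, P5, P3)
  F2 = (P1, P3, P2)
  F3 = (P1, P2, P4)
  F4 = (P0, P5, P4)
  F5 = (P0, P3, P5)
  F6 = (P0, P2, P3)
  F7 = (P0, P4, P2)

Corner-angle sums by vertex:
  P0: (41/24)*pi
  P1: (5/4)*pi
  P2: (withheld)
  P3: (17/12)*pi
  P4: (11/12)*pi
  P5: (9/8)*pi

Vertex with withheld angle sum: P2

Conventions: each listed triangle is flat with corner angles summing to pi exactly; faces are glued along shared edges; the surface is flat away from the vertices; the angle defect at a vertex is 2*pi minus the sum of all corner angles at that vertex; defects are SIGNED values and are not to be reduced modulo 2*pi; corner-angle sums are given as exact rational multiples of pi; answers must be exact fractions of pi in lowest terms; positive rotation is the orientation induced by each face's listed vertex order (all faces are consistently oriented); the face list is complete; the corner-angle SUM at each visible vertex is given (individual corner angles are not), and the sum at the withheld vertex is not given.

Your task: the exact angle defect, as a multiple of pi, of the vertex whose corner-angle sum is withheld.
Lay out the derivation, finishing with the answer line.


V = 6, E = 12, F = 8; chi = V - E + F = 2
Gauss-Bonnet: total defect = 2*pi*chi = 4*pi; visible defects sum to (43/12)*pi

Answer: defect(P2) = (5/12)*pi


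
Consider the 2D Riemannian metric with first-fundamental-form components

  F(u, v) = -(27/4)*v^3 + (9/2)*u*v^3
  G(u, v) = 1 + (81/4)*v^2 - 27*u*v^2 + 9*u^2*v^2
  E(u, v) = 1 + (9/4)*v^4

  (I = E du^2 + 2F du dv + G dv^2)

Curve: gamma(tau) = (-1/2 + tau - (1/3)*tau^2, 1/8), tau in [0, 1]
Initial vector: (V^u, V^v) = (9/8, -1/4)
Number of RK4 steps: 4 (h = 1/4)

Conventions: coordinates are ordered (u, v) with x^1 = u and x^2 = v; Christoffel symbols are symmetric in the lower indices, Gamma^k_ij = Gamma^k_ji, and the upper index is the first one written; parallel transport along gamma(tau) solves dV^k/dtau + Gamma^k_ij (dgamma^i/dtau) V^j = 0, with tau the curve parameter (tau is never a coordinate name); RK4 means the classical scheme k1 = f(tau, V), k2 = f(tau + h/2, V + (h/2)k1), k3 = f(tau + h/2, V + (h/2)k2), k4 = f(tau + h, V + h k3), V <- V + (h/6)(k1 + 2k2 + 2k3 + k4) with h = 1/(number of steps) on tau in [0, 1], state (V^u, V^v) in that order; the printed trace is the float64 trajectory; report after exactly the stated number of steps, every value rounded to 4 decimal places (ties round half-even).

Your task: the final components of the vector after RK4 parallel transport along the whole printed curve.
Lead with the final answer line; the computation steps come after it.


Answer: V^u = 1.1261, V^v = -0.2795

gamma'(tau) = (1 - (2/3)*tau, 0); f(tau, V)^k = -Gamma^k_ij(gamma(tau)) gamma'^i(tau) V^j; h = 1/4; intermediate values shown to 6 dp
curve data and Christoffel symbols at the stage parameters:
  tau = 0.000000: gamma = (-0.500000, 0.125000), gamma' = (1.000000, 0.000000); Gamma_uuu = 0.000000, Gamma_uuv = 0.005623, Gamma_uvv = -0.089968, Gamma_vuu = 0.000000, Gamma_vuv = -0.179937, Gamma_vvv = 2.878988
  tau = 0.125000: gamma = (-0.380208, 0.125000), gamma' = (0.916667, 0.000000); Gamma_uuu = 0.000000, Gamma_uuv = 0.005868, Gamma_uvv = -0.088271, Gamma_vuu = 0.000000, Gamma_vuv = -0.176542, Gamma_vvv = 2.655487
  tau = 0.250000: gamma = (-0.270833, 0.125000), gamma' = (0.833333, 0.000000); Gamma_uuu = 0.000000, Gamma_uuv = 0.006097, Gamma_uvv = -0.086375, Gamma_vuu = 0.000000, Gamma_vuv = -0.172750, Gamma_vvv = 2.447286
  tau = 0.375000: gamma = (-0.171875, 0.125000), gamma' = (0.750000, 0.000000); Gamma_uuu = 0.000000, Gamma_uuv = 0.006307, Gamma_uvv = -0.084351, Gamma_vuu = 0.000000, Gamma_vuv = -0.168703, Gamma_vvv = 2.256399
  tau = 0.500000: gamma = (-0.083333, 0.125000), gamma' = (0.666667, 0.000000); Gamma_uuu = 0.000000, Gamma_uuv = 0.006496, Gamma_uvv = -0.082277, Gamma_vuu = 0.000000, Gamma_vuv = -0.164554, Gamma_vvv = 2.084352
  tau = 0.625000: gamma = (-0.005208, 0.125000), gamma' = (0.583333, 0.000000); Gamma_uuu = 0.000000, Gamma_uuv = 0.006663, Gamma_uvv = -0.080229, Gamma_vuu = 0.000000, Gamma_vuv = -0.160459, Gamma_vvv = 1.932188
  tau = 0.750000: gamma = (0.062500, 0.125000), gamma' = (0.500000, 0.000000); Gamma_uuu = 0.000000, Gamma_uuv = 0.006807, Gamma_uvv = -0.078283, Gamma_vuu = 0.000000, Gamma_vuv = -0.156566, Gamma_vvv = 1.800511
  tau = 0.875000: gamma = (0.119792, 0.125000), gamma' = (0.416667, 0.000000); Gamma_uuu = 0.000000, Gamma_uuv = 0.006929, Gamma_uvv = -0.076508, Gamma_vuu = 0.000000, Gamma_vuv = -0.153017, Gamma_vvv = 1.689558
  tau = 1.000000: gamma = (0.166667, 0.125000), gamma' = (0.333333, 0.000000); Gamma_uuu = 0.000000, Gamma_uuv = 0.007028, Gamma_uvv = -0.074967, Gamma_vuu = 0.000000, Gamma_vuv = -0.149934, Gamma_vvv = 1.599297
step 0: V^u = 1.1250, V^v = -0.2500
step 1: k1 = (0.001406, -0.044984), k2 = (0.001375, -0.041368), k3 = (0.001373, -0.041294), k4 = (0.001323, -0.037476); V <- V + (h/6)(k1 + 2k2 + 2k3 + k4): V^u = 1.1253, V^v = -0.2603
step 2: k1 = (0.001323, -0.037476), k2 = (0.001253, -0.033531), k3 = (0.001251, -0.033468), k4 = (0.001164, -0.029476); V <- V + (h/6)(k1 + 2k2 + 2k3 + k4): V^u = 1.1257, V^v = -0.2687
step 3: k1 = (0.001164, -0.029477), k2 = (0.001059, -0.025495), k3 = (0.001057, -0.025449), k4 = (0.000936, -0.021532); V <- V + (h/6)(k1 + 2k2 + 2k3 + k4): V^u = 1.1259, V^v = -0.2751
step 4: k1 = (0.000936, -0.021533), k2 = (0.000802, -0.017709), k3 = (0.000801, -0.017679), k4 = (0.000655, -0.013968); V <- V + (h/6)(k1 + 2k2 + 2k3 + k4): V^u = 1.1261, V^v = -0.2795


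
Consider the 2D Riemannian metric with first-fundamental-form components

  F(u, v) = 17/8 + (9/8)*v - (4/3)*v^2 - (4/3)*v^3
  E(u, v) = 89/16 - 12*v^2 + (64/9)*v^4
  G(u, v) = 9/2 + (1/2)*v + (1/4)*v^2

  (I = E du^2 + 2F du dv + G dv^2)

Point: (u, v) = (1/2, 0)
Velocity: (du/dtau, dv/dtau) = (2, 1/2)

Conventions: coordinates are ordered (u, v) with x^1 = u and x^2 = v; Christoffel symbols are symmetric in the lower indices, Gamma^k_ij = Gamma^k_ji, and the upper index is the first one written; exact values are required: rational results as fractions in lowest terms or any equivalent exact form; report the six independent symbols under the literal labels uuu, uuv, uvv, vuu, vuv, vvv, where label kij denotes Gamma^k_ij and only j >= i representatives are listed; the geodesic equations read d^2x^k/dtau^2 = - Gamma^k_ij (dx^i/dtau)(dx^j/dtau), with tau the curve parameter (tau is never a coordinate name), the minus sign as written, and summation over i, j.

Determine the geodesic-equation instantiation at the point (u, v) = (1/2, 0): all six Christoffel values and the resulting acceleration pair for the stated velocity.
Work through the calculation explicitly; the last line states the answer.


E = 89/16, F = 17/8, G = 9/2 at the point
E_u = 0, E_v = 0, F_u = 0, F_v = 9/8, G_u = 0, G_v = 1/2
EG - F^2 = 1313/64;  g^inv = (64/1313) * [[9/2, -17/8], [-17/8, 89/16]]
first-kind symbols [ij,l] = (1/2)(d_i g_jl + d_j g_il - d_l g_ij): [uu,u] = E_u/2 = 0, [uu,v] = F_u - E_v/2 = 0, [uv,u] = E_v/2 = 0, [uv,v] = G_u/2 = 0, [vv,u] = F_v - G_u/2 = 9/8, [vv,v] = G_v/2 = 1/4
Gamma^u_ij = (G*[ij,u] - F*[ij,v])/(EG - F^2), Gamma^v_ij = (E*[ij,v] - F*[ij,u])/(EG - F^2)
Gamma_uuu = 0, Gamma_uuv = 0, Gamma_uvv = 290/1313, Gamma_vuu = 0, Gamma_vuv = 0, Gamma_vvv = -64/1313
d^2u/dtau^2 = -(Gamma_uuu*(2)^2 + 2*Gamma_uuv*(2)*(1/2) + Gamma_uvv*(1/2)^2) = -145/2626
d^2v/dtau^2 = -(Gamma_vuu*(2)^2 + 2*Gamma_vuv*(2)*(1/2) + Gamma_vvv*(1/2)^2) = 16/1313

Answer: Gamma_uuu = 0, Gamma_uuv = 0, Gamma_uvv = 290/1313, Gamma_vuu = 0, Gamma_vuv = 0, Gamma_vvv = -64/1313; accelerations (d^2u/dtau^2, d^2v/dtau^2) = (-145/2626, 16/1313)


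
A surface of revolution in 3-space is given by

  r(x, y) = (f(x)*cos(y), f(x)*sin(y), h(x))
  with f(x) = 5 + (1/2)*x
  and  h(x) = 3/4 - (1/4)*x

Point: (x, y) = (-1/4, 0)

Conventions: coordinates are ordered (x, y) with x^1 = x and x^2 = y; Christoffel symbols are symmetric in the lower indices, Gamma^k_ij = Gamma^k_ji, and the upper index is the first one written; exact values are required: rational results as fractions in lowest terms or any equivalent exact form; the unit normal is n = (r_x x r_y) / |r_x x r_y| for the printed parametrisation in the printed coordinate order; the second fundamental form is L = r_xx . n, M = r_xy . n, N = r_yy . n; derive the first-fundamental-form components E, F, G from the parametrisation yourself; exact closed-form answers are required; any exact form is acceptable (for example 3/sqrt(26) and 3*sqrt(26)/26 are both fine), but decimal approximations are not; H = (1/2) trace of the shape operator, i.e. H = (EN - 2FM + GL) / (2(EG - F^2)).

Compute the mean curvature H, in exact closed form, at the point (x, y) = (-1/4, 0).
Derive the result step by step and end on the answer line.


f = 39/8, f' = 1/2, f'' = 0, h' = -1/4, h'' = 0
E = 5/16, F = 0, G = 1521/64; answer radicand W^2 = 5/16
unnormalised second-form numerators: l = 0, m = 0, n = -39/32; L = l/sqrt(5/16), and similarly M = m/sqrt(W^2), N = n/sqrt(W^2)
H = (E*n - 2*F*m + G*l) / (2*(EG - F^2)*sqrt(W^2)); E*n - 2*F*m + G*l = -195/512, EG - F^2 = 7605/1024, so H = (-1/39)/sqrt(5/16)

Answer: H = -4*sqrt(5)/195


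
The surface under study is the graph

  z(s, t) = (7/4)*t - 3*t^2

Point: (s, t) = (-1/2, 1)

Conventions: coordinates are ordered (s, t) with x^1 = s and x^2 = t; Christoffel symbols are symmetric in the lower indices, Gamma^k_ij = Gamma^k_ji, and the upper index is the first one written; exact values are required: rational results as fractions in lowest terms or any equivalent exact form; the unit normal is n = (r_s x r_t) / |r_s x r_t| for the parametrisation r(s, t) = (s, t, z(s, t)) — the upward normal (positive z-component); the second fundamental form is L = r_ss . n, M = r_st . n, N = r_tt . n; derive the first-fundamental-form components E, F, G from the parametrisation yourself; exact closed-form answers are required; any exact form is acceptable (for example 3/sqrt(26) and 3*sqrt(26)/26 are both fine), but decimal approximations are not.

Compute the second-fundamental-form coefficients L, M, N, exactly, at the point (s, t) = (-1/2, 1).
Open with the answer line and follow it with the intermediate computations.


Answer: L = 0, M = 0, N = -24*sqrt(305)/305

z_s = 0, z_t = -17/4, z_ss = 0, z_st = 0, z_tt = -6
E = 1, F = 0, G = 305/16; answer radicand W^2 = 305/16
unnormalised second-form numerators: l = 0, m = 0, n = -6; L = l/sqrt(305/16), and similarly M = m/sqrt(W^2), N = n/sqrt(W^2)


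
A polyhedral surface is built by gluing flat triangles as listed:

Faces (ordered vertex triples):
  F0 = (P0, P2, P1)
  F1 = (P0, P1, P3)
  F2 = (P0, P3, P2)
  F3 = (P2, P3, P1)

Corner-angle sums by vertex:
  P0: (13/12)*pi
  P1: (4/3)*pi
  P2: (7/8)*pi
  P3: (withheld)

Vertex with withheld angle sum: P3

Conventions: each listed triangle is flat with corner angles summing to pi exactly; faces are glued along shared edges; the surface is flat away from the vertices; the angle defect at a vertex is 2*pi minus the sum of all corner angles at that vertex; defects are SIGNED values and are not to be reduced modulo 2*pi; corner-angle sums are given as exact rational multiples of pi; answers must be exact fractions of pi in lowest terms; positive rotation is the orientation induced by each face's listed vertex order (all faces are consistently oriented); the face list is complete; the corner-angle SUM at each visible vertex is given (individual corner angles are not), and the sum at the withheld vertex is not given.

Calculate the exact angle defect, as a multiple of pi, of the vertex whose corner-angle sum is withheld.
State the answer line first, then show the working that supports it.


Answer: defect(P3) = (31/24)*pi

V = 4, E = 6, F = 4; chi = V - E + F = 2
Gauss-Bonnet: total defect = 2*pi*chi = 4*pi; visible defects sum to (65/24)*pi


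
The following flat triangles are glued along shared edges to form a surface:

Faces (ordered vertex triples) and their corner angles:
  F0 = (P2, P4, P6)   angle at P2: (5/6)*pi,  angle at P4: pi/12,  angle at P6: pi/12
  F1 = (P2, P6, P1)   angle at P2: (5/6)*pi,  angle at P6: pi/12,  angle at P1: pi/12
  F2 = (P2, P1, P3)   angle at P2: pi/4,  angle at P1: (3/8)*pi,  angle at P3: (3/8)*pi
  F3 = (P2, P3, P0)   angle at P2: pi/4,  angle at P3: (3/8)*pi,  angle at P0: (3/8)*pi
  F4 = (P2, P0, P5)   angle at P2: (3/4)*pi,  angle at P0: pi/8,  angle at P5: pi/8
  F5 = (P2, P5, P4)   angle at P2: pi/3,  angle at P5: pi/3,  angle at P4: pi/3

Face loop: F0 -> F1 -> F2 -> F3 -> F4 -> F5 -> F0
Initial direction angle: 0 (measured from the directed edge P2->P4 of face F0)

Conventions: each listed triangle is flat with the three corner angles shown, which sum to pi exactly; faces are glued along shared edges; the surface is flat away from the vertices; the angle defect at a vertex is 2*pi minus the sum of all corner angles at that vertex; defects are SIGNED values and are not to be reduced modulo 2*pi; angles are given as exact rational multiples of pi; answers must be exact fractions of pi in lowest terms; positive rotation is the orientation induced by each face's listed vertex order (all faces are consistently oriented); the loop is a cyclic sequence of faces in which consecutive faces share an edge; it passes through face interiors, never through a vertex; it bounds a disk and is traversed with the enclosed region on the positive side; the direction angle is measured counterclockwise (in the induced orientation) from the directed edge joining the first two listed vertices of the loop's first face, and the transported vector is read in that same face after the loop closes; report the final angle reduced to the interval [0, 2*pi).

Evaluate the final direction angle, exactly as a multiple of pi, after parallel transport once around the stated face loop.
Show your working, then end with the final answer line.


enclosed vertex P2: corner angles sum to (13/4)*pi, defect = 2*pi - (13/4)*pi = (-5/4)*pi
by Gauss-Bonnet the loop rotates the vector by the enclosed defect sum (positive orientation, mod 2*pi)
final angle = 0 - (5/4)*pi = (3/4)*pi (mod 2*pi)

Answer: final direction angle = (3/4)*pi


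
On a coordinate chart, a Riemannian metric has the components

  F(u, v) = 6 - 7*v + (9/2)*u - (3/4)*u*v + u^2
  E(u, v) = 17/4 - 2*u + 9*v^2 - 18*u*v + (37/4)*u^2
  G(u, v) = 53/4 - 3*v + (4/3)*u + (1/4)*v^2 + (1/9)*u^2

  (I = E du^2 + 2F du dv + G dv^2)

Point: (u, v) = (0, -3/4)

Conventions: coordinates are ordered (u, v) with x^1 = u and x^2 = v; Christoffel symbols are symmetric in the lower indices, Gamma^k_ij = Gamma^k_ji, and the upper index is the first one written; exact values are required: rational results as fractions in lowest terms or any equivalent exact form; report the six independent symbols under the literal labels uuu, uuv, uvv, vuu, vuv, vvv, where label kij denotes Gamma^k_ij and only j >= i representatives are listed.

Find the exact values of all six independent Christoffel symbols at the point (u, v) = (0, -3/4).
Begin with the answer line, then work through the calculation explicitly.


Answer: Gamma_uuu = -43988/19549, Gamma_uuv = -115788/19549, Gamma_uvv = -310048/58647, Gamma_vuu = 46404/19549, Gamma_vuv = 252352/58647, Gamma_vvv = 72228/19549

E = 149/16, F = 45/4, G = 1001/64 at the point
E_u = 23/2, E_v = -27/2, F_u = 81/16, F_v = -7, G_u = 4/3, G_v = -27/8
EG - F^2 = 19549/1024;  g^inv = (1024/19549) * [[1001/64, -45/4], [-45/4, 149/16]]
first-kind symbols [ij,l] = (1/2)(d_i g_jl + d_j g_il - d_l g_ij): [uu,u] = E_u/2 = 23/4, [uu,v] = F_u - E_v/2 = 189/16, [uv,u] = E_v/2 = -27/4, [uv,v] = G_u/2 = 2/3, [vv,u] = F_v - G_u/2 = -23/3, [vv,v] = G_v/2 = -27/16
Gamma^u_ij = (G*[ij,u] - F*[ij,v])/(EG - F^2), Gamma^v_ij = (E*[ij,v] - F*[ij,u])/(EG - F^2)


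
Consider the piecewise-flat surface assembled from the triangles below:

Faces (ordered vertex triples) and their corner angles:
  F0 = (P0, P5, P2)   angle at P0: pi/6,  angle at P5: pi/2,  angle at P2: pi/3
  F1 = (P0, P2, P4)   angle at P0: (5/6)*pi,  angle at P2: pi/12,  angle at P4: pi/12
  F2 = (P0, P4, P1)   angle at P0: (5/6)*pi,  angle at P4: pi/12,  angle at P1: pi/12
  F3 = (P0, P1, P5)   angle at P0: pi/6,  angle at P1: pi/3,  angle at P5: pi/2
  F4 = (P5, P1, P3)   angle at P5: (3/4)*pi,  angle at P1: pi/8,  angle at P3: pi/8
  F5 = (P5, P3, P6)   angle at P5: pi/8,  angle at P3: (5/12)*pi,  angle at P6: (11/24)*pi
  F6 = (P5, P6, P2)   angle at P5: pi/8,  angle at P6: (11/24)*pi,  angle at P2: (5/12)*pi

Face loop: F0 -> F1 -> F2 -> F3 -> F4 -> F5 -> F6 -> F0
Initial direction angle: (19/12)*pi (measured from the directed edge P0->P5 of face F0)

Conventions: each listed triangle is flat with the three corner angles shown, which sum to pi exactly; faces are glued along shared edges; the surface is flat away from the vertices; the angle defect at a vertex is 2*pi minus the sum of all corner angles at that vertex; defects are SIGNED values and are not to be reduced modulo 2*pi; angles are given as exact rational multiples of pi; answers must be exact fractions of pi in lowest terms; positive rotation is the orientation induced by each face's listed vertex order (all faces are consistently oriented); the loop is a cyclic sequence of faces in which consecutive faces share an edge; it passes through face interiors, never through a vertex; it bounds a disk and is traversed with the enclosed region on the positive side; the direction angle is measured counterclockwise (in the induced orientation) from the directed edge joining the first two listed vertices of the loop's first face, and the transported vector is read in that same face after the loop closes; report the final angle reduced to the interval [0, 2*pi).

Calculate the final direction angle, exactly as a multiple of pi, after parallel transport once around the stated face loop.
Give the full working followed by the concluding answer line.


enclosed vertex P0: corner angles sum to 2*pi, defect = 2*pi - 2*pi = 0
enclosed vertex P5: corner angles sum to 2*pi, defect = 2*pi - 2*pi = 0
transport around the loop rotates by the sum of enclosed defects; add to the initial angle mod 2*pi
final angle = (19/12)*pi + 0 = (19/12)*pi (mod 2*pi)

Answer: final direction angle = (19/12)*pi


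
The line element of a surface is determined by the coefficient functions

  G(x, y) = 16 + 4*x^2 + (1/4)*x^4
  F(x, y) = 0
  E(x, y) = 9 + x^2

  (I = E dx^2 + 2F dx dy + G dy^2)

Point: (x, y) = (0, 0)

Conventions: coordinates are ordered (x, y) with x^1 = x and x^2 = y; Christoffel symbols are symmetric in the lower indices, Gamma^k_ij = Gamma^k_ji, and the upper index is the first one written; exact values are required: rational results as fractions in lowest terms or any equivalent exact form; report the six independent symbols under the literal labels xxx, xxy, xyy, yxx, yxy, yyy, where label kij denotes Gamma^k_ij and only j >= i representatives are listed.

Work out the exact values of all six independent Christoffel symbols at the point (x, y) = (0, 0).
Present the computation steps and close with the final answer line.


E = 9, F = 0, G = 16 at the point
E_x = 0, E_y = 0, F_x = 0, F_y = 0, G_x = 0, G_y = 0
EG - F^2 = 144;  g^inv = (1/144) * [[16, 0], [0, 9]]
first-kind symbols [ij,l] = (1/2)(d_i g_jl + d_j g_il - d_l g_ij): [xx,x] = E_x/2 = 0, [xx,y] = F_x - E_y/2 = 0, [xy,x] = E_y/2 = 0, [xy,y] = G_x/2 = 0, [yy,x] = F_y - G_x/2 = 0, [yy,y] = G_y/2 = 0
Gamma^x_ij = (G*[ij,x] - F*[ij,y])/(EG - F^2), Gamma^y_ij = (E*[ij,y] - F*[ij,x])/(EG - F^2)

Answer: Gamma_xxx = 0, Gamma_xxy = 0, Gamma_xyy = 0, Gamma_yxx = 0, Gamma_yxy = 0, Gamma_yyy = 0


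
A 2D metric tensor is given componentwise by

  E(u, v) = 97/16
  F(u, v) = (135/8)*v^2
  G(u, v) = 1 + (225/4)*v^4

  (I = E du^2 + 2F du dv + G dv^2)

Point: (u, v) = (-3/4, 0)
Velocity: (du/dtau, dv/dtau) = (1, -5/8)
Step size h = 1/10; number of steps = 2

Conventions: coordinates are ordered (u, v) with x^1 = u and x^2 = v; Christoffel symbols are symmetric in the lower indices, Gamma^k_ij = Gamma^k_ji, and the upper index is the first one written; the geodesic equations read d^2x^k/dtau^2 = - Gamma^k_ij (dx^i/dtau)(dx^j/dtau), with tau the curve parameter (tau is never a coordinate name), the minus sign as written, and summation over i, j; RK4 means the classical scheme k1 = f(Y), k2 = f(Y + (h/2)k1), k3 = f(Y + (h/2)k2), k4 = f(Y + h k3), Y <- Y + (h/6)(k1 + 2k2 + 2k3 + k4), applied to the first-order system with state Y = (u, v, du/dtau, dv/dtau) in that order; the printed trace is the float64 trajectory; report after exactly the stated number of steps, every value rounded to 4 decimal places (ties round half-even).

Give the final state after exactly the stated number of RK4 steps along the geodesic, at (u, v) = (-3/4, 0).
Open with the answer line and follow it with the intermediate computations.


Answer: u = -0.5482, v = -0.1250, du/dtau = 1.0271, dv/dtau = -0.6243

f(Y) = (du/dtau, dv/dtau, -Gamma^u_ij Y'^i Y'^j, -Gamma^v_ij Y'^i Y'^j) with the Gammas evaluated at the stage position; h = 0.100000; intermediate values shown to 6 dp
step 0: u = -0.7500, v = 0.0000, du/dtau = 1.0000, dv/dtau = -0.6250
step 1:
  k1: at (u, v) = (-0.750000, 0.000000), (du/dtau, dv/dtau) = (1.000000, -0.625000); Gamma_uuu = 0.000000, Gamma_uuv = 0.000000, Gamma_uvv = 0.000000, Gamma_vuu = 0.000000, Gamma_vuv = 0.000000, Gamma_vvv = 0.000000; k1 = (1.000000, -0.625000, 0.000000, 0.000000)
  k2: at (u, v) = (-0.700000, -0.031250), (du/dtau, dv/dtau) = (1.000000, -0.625000); Gamma_uuu = 0.000000, Gamma_uuv = 0.000000, Gamma_uvv = -0.173968, Gamma_vuu = 0.000000, Gamma_vuv = 0.000000, Gamma_vvv = -0.000566; k2 = (1.000000, -0.625000, 0.067956, 0.000221)
  k3: at (u, v) = (-0.700000, -0.031250), (du/dtau, dv/dtau) = (1.003398, -0.624989); Gamma_uuu = 0.000000, Gamma_uuv = 0.000000, Gamma_uvv = -0.173968, Gamma_vuu = 0.000000, Gamma_vuv = 0.000000, Gamma_vvv = -0.000566; k3 = (1.003398, -0.624989, 0.067954, 0.000221)
  k4: at (u, v) = (-0.649660, -0.062499), (du/dtau, dv/dtau) = (1.006795, -0.624978); Gamma_uuu = 0.000000, Gamma_uuv = 0.000000, Gamma_uvv = -0.347883, Gamma_vuu = 0.000000, Gamma_vuv = 0.000000, Gamma_vvv = -0.004530; k4 = (1.006795, -0.624978, 0.135882, 0.001769)
  Y <- Y + (h/6)(k1 + 2k2 + 2k3 + k4): u = -0.6498, v = -0.0625, du/dtau = 1.0068, dv/dtau = -0.6250
step 2:
  k1: at (u, v) = (-0.649773, -0.062499), (du/dtau, dv/dtau) = (1.006795, -0.624956); Gamma_uuu = 0.000000, Gamma_uuv = 0.000000, Gamma_uvv = -0.347885, Gamma_vuu = 0.000000, Gamma_vuv = 0.000000, Gamma_vvv = -0.004530; k1 = (1.006795, -0.624956, 0.135873, 0.001769)
  k2: at (u, v) = (-0.599434, -0.093747), (du/dtau, dv/dtau) = (1.013589, -0.624867); Gamma_uuu = 0.000000, Gamma_uuv = 0.000000, Gamma_uvv = -0.521517, Gamma_vuu = 0.000000, Gamma_vuv = 0.000000, Gamma_vvv = -0.015278; k2 = (1.013589, -0.624867, 0.203631, 0.005965)
  k3: at (u, v) = (-0.599094, -0.093743), (du/dtau, dv/dtau) = (1.016977, -0.624657); Gamma_uuu = 0.000000, Gamma_uuv = 0.000000, Gamma_uvv = -0.521493, Gamma_vuu = 0.000000, Gamma_vuv = 0.000000, Gamma_vvv = -0.015276; k3 = (1.016977, -0.624657, 0.203485, 0.005961)
  k4: at (u, v) = (-0.548076, -0.124965), (du/dtau, dv/dtau) = (1.027144, -0.624360); Gamma_uuu = 0.000000, Gamma_uuv = 0.000000, Gamma_uvv = -0.694111, Gamma_vuu = 0.000000, Gamma_vuv = 0.000000, Gamma_vvv = -0.036131; k4 = (1.027144, -0.624360, 0.270582, 0.014085)
  Y <- Y + (h/6)(k1 + 2k2 + 2k3 + k4): u = -0.5482, v = -0.1250, du/dtau = 1.0271, dv/dtau = -0.6243


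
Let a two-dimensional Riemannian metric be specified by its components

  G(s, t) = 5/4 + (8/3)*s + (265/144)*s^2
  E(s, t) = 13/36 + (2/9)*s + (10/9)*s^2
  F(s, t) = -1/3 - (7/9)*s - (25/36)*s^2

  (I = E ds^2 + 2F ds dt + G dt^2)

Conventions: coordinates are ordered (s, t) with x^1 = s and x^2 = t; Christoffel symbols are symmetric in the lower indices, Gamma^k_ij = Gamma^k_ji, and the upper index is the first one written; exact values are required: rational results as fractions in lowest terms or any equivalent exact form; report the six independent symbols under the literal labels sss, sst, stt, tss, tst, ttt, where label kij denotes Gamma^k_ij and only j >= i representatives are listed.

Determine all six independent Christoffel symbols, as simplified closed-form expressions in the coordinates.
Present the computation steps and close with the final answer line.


E = 13/36 + (2/9)*s + (10/9)*s^2; F = -1/3 - (7/9)*s - (25/36)*s^2; G = 5/4 + (8/3)*s + (265/144)*s^2
Gamma^k_ij = (1/2) g^{kl} (d_i g_jl + d_j g_il - d_l g_ij), with g^inv = (1/(EG-F^2)) [[G, -F], [-F, E]]
first partials: E_s = 2/9 + (20/9)*s, E_t = 0, F_s = -7/9 - (25/18)*s, F_t = 0, G_s = 8/3 + (265/72)*s, G_t = 0
D = EG - F^2 = 49/144 + (13/18)*s + (101/64)*s^2 + (55/24)*s^3 + (25/16)*s^4
expanded: Gamma^s_ss = (G E_s - 2F F_s + F E_t)/(2D), Gamma^s_st = (G E_t - F G_s)/(2D), Gamma^s_tt = (2G F_t - G G_s - F G_t)/(2D), Gamma^t_ss = (2E F_s - E E_t - F E_s)/(2D), Gamma^t_st = (E G_s - F E_t)/(2D), Gamma^t_tt = (E G_t - 2F F_t + F G_s)/(2D); substitute and cancel common factors

Answer: Gamma_sss = (5600*s^3 + 8020*s^2 + 3200*s - 624)/(8100*s^4 + 11880*s^3 + 8181*s^2 + 3744*s + 1764), Gamma_sst = (6625*s^3 + 12220*s^2 + 8556*s + 2304)/(8100*s^4 + 11880*s^3 + 8181*s^2 + 3744*s + 1764), Gamma_stt = (-70225*s^3 - 152640*s^2 - 121428*s - 34560)/(32400*s^4 + 47520*s^3 + 32724*s^2 + 14976*s + 7056), Gamma_tss = (-4000*s^3 - 1200*s^2 - 1128*s - 1264)/(8100*s^4 + 11880*s^3 + 8181*s^2 + 3744*s + 1764), Gamma_tst = (10600*s^3 + 9800*s^2 + 4981*s + 2496)/(8100*s^4 + 11880*s^3 + 8181*s^2 + 3744*s + 1764), Gamma_ttt = (-6625*s^3 - 12220*s^2 - 8556*s - 2304)/(8100*s^4 + 11880*s^3 + 8181*s^2 + 3744*s + 1764)


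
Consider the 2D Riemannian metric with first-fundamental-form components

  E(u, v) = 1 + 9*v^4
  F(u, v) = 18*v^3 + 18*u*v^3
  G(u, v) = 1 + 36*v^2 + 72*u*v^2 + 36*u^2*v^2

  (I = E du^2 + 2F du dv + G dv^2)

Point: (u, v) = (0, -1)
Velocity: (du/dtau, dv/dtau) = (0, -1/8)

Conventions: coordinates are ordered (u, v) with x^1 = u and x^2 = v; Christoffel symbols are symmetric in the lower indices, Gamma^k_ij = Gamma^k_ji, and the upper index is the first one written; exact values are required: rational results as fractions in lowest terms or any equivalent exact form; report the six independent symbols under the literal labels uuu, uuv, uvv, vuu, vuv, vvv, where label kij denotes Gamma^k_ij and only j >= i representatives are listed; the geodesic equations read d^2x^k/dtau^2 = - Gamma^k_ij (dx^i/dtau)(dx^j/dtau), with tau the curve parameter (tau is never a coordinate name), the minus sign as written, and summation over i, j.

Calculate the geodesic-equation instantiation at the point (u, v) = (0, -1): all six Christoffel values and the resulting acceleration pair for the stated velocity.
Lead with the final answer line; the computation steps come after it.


Answer: Gamma_uuu = 0, Gamma_uuv = -9/23, Gamma_uvv = 9/23, Gamma_vuu = 0, Gamma_vuv = 18/23, Gamma_vvv = -18/23; accelerations (d^2u/dtau^2, d^2v/dtau^2) = (-9/1472, 9/736)

E = 10, F = -18, G = 37 at the point
E_u = 0, E_v = -36, F_u = -18, F_v = 54, G_u = 72, G_v = -72
EG - F^2 = 46;  g^inv = (1/46) * [[37, 18], [18, 10]]
first-kind symbols [ij,l] = (1/2)(d_i g_jl + d_j g_il - d_l g_ij): [uu,u] = E_u/2 = 0, [uu,v] = F_u - E_v/2 = 0, [uv,u] = E_v/2 = -18, [uv,v] = G_u/2 = 36, [vv,u] = F_v - G_u/2 = 18, [vv,v] = G_v/2 = -36
Gamma^u_ij = (G*[ij,u] - F*[ij,v])/(EG - F^2), Gamma^v_ij = (E*[ij,v] - F*[ij,u])/(EG - F^2)
Gamma_uuu = 0, Gamma_uuv = -9/23, Gamma_uvv = 9/23, Gamma_vuu = 0, Gamma_vuv = 18/23, Gamma_vvv = -18/23
d^2u/dtau^2 = -(Gamma_uuu*(0)^2 + 2*Gamma_uuv*(0)*(-1/8) + Gamma_uvv*(-1/8)^2) = -9/1472
d^2v/dtau^2 = -(Gamma_vuu*(0)^2 + 2*Gamma_vuv*(0)*(-1/8) + Gamma_vvv*(-1/8)^2) = 9/736
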